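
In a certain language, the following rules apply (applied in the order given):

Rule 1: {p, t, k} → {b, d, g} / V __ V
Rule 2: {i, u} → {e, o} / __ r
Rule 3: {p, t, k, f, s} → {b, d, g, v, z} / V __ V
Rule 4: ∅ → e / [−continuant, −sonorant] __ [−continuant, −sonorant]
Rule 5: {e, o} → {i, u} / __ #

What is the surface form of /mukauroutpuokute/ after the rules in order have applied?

mugaoroutepuogudi

Rule 1 (intervocalic voicing): /k/ is a voiceless stop between vowels /u/ and /a/, so it voices to [g]. /k/ is a voiceless stop between vowels /o/ and /u/, so it voices to [g]. /t/ is a voiceless stop between vowels /u/ and /e/, so it voices to [d]. /mukauroutpuokute/ → mugauroutpuogude.
Rule 2 (pre-rhotic lowering): /u/ is a high vowel immediately before /r/, so it lowers to [o]. /mugauroutpuogude/ → mugaoroutpuogude.
Rule 3 (intervocalic voicing): no segment meets the environment; /mugaoroutpuogude/ is unchanged.
Rule 4 (stop-cluster e-epenthesis): /t/ and /p/ form a stop–stop cluster, so [e] is inserted between them. /mugaoroutpuogude/ → mugaoroutepuogude.
Rule 5 (final vowel raising): /e/ is a mid vowel in word-final position, so it raises to [i]. /mugaoroutepuogude/ → mugaoroutepuogudi.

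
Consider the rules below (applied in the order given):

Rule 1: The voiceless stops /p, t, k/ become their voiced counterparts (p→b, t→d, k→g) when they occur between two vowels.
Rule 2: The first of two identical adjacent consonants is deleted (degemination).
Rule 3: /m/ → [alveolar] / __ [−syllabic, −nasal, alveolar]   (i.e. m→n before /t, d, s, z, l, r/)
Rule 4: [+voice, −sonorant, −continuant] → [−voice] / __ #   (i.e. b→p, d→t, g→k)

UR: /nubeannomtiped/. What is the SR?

nubeanontibet

Rule 1 (intervocalic voicing): /p/ is a voiceless stop between vowels /i/ and /e/, so it voices to [b]. /nubeannomtiped/ → nubeannomtibed.
Rule 2 (degemination): /nn/ is a geminate; the first /n/ deletes. /nubeannomtibed/ → nubeanomtibed.
Rule 3 (nasal place assimilation): /m/ precedes the alveolar consonant /t/, so it assimilates in place to [n]. /nubeanomtibed/ → nubeanontibed.
Rule 4 (final devoicing): /d/ is a voiced stop in word-final position, so it devoices to [t]. /nubeanontibed/ → nubeanontibet.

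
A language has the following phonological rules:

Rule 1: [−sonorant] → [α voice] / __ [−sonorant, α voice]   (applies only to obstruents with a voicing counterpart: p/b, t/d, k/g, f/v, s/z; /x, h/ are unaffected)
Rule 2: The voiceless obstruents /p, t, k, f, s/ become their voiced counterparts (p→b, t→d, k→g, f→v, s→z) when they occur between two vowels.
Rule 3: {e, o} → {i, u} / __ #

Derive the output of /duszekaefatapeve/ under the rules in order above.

Rule 1 (regressive voicing assimilation): /s/ precedes the voiced obstruent /z/, so it voices to [z] by assimilation. /duszekaefatapeve/ → duzzekaefatapeve.
Rule 2 (intervocalic voicing): /k/ is a voiceless obstruent between vowels /e/ and /a/, so it voices to [g]. /f/ is a voiceless obstruent between vowels /e/ and /a/, so it voices to [v]. /t/ is a voiceless obstruent between vowels /a/ and /a/, so it voices to [d]. /p/ is a voiceless obstruent between vowels /a/ and /e/, so it voices to [b]. /duzzekaefatapeve/ → duzzegaevadabeve.
Rule 3 (final vowel raising): /e/ is a mid vowel in word-final position, so it raises to [i]. /duzzegaevadabeve/ → duzzegaevadabevi.

duzzegaevadabevi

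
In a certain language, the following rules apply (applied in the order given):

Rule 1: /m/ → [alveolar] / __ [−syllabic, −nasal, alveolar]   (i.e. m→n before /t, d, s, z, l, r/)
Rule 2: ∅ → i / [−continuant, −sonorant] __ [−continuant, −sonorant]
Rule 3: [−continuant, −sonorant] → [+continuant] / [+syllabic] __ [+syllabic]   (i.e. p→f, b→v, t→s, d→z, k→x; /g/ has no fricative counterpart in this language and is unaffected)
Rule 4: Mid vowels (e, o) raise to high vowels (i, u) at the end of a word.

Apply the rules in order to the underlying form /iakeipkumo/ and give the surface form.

Rule 1 (nasal place assimilation): no segment meets the environment; /iakeipkumo/ is unchanged.
Rule 2 (stop-cluster i-epenthesis): /p/ and /k/ form a stop–stop cluster, so [i] is inserted between them. /iakeipkumo/ → iakeipikumo.
Rule 3 (intervocalic spirantization): /k/ is a stop between vowels /a/ and /e/, so it spirantizes to the fricative [x]. /p/ is a stop between vowels /i/ and /i/, so it spirantizes to the fricative [f]. /k/ is a stop between vowels /i/ and /u/, so it spirantizes to the fricative [x]. /iakeipikumo/ → iaxeifixumo.
Rule 4 (final vowel raising): /o/ is a mid vowel in word-final position, so it raises to [u]. /iaxeifixumo/ → iaxeifixumu.

iaxeifixumu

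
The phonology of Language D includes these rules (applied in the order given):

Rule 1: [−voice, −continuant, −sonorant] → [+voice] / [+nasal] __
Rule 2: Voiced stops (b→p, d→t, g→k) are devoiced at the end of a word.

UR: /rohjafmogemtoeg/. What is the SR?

Rule 1 (post-nasal voicing): /t/ is a voiceless stop immediately after the nasal /m/, so it voices to [d]. /rohjafmogemtoeg/ → rohjafmogemdoeg.
Rule 2 (final devoicing): /g/ is a voiced stop in word-final position, so it devoices to [k]. /rohjafmogemdoeg/ → rohjafmogemdoek.

rohjafmogemdoek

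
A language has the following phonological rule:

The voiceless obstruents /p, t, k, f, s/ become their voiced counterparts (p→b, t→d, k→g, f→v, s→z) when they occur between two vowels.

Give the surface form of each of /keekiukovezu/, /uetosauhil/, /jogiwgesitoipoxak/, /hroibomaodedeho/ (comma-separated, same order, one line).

/keekiukovezu/: /k/ is a voiceless obstruent between vowels /e/ and /i/, so it voices to [g]. /k/ is a voiceless obstruent between vowels /u/ and /o/, so it voices to [g]. → [keegiugovezu].
/uetosauhil/: /t/ is a voiceless obstruent between vowels /e/ and /o/, so it voices to [d]. /s/ is a voiceless obstruent between vowels /o/ and /a/, so it voices to [z]. → [uedozauhil].
/jogiwgesitoipoxak/: /s/ is a voiceless obstruent between vowels /e/ and /i/, so it voices to [z]. /t/ is a voiceless obstruent between vowels /i/ and /o/, so it voices to [d]. /p/ is a voiceless obstruent between vowels /i/ and /o/, so it voices to [b]. → [jogiwgezidoiboxak].
/hroibomaodedeho/: the rule's environment is not met; surfaces unchanged as [hroibomaodedeho].

keegiugovezu, uedozauhil, jogiwgezidoiboxak, hroibomaodedeho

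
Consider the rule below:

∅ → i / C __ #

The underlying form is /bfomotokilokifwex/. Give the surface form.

the form ends in the consonant /x/, so [i] is inserted word-finally.
Surface form: [bfomotokilokifwexi].

bfomotokilokifwexi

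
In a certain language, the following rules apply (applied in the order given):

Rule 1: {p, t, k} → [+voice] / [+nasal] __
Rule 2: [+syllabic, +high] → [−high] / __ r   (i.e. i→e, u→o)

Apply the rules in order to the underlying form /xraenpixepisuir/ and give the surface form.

Rule 1 (post-nasal voicing): /p/ is a voiceless stop immediately after the nasal /n/, so it voices to [b]. /xraenpixepisuir/ → xraenbixepisuir.
Rule 2 (pre-rhotic lowering): /i/ is a high vowel immediately before /r/, so it lowers to [e]. /xraenbixepisuir/ → xraenbixepisuer.

xraenbixepisuer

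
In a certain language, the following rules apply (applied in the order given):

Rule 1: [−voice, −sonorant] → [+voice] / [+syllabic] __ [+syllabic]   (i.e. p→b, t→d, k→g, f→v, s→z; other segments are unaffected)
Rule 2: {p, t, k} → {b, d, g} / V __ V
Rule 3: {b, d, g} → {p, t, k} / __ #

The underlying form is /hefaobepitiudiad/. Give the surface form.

Rule 1 (intervocalic voicing): /f/ is a voiceless obstruent between vowels /e/ and /a/, so it voices to [v]. /p/ is a voiceless obstruent between vowels /e/ and /i/, so it voices to [b]. /t/ is a voiceless obstruent between vowels /i/ and /i/, so it voices to [d]. /hefaobepitiudiad/ → hevaobebidiudiad.
Rule 2 (intervocalic voicing): no segment meets the environment; /hevaobebidiudiad/ is unchanged.
Rule 3 (final devoicing): /d/ is a voiced stop in word-final position, so it devoices to [t]. /hevaobebidiudiad/ → hevaobebidiudiat.

hevaobebidiudiat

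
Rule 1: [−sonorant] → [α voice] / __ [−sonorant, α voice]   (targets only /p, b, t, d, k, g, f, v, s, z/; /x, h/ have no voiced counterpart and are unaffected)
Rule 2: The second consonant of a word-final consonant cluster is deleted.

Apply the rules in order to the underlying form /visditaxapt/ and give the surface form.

Rule 1 (regressive voicing assimilation): /s/ precedes the voiced obstruent /d/, so it voices to [z] by assimilation. /visditaxapt/ → vizditaxapt.
Rule 2 (final cluster simplification): /t/ is the second consonant of a word-final cluster /pt/, so it deletes. /vizditaxapt/ → vizditaxap.

vizditaxap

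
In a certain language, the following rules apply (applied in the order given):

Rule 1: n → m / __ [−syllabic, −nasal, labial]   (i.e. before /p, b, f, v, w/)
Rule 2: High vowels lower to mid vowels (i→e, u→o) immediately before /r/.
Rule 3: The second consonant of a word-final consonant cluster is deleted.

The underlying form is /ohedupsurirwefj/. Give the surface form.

ohedupsorerwef

Rule 1 (nasal place assimilation): no segment meets the environment; /ohedupsurirwefj/ is unchanged.
Rule 2 (pre-rhotic lowering): /u/ is a high vowel immediately before /r/, so it lowers to [o]. /i/ is a high vowel immediately before /r/, so it lowers to [e]. /ohedupsurirwefj/ → ohedupsorerwefj.
Rule 3 (final cluster simplification): /j/ is the second consonant of a word-final cluster /fj/, so it deletes. /ohedupsorerwefj/ → ohedupsorerwef.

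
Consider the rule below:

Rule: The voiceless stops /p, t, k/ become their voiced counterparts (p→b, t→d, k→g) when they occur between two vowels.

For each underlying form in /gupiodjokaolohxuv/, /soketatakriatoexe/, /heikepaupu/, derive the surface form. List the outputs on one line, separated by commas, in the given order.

/gupiodjokaolohxuv/: /p/ is a voiceless stop between vowels /u/ and /i/, so it voices to [b]. /k/ is a voiceless stop between vowels /o/ and /a/, so it voices to [g]. → [gubiodjogaolohxuv].
/soketatakriatoexe/: /k/ is a voiceless stop between vowels /o/ and /e/, so it voices to [g]. /t/ is a voiceless stop between vowels /e/ and /a/, so it voices to [d]. /t/ is a voiceless stop between vowels /a/ and /a/, so it voices to [d]. /t/ is a voiceless stop between vowels /a/ and /o/, so it voices to [d]. → [sogedadakriadoexe].
/heikepaupu/: /k/ is a voiceless stop between vowels /i/ and /e/, so it voices to [g]. /p/ is a voiceless stop between vowels /e/ and /a/, so it voices to [b]. /p/ is a voiceless stop between vowels /u/ and /u/, so it voices to [b]. → [heigebaubu].

gubiodjogaolohxuv, sogedadakriadoexe, heigebaubu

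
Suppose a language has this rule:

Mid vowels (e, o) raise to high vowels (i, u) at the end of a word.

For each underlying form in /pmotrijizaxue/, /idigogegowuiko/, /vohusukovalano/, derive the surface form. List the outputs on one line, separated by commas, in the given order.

pmotrijizaxui, idigogegowuiku, vohusukovalanu

/pmotrijizaxue/: /e/ is a mid vowel in word-final position, so it raises to [i]. → [pmotrijizaxui].
/idigogegowuiko/: /o/ is a mid vowel in word-final position, so it raises to [u]. → [idigogegowuiku].
/vohusukovalano/: /o/ is a mid vowel in word-final position, so it raises to [u]. → [vohusukovalanu].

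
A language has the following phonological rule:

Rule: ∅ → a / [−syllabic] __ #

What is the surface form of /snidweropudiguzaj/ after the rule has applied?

snidweropudiguzaja

the form ends in the consonant /j/, so [a] is inserted word-finally.
Surface form: [snidweropudiguzaja].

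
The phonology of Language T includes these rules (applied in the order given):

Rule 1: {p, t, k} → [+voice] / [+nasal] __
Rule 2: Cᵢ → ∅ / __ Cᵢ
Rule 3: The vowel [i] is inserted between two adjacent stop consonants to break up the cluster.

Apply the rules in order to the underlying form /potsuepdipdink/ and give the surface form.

potsuepidipiding

Rule 1 (post-nasal voicing): /k/ is a voiceless stop immediately after the nasal /n/, so it voices to [g]. /potsuepdipdink/ → potsuepdipding.
Rule 2 (degemination): no segment meets the environment; /potsuepdipding/ is unchanged.
Rule 3 (stop-cluster i-epenthesis): /p/ and /d/ form a stop–stop cluster, so [i] is inserted between them. /p/ and /d/ form a stop–stop cluster, so [i] is inserted between them. /potsuepdipding/ → potsuepidipiding.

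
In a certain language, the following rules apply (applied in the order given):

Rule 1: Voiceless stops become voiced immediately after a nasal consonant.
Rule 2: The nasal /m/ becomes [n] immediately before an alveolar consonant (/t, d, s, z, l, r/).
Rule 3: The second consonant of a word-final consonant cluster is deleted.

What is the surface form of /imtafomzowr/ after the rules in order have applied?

indafonzow

Rule 1 (post-nasal voicing): /t/ is a voiceless stop immediately after the nasal /m/, so it voices to [d]. /imtafomzowr/ → imdafomzowr.
Rule 2 (nasal place assimilation): /m/ precedes the alveolar consonant /d/, so it assimilates in place to [n]. /m/ precedes the alveolar consonant /z/, so it assimilates in place to [n]. /imdafomzowr/ → indafonzowr.
Rule 3 (final cluster simplification): /r/ is the second consonant of a word-final cluster /wr/, so it deletes. /indafonzowr/ → indafonzow.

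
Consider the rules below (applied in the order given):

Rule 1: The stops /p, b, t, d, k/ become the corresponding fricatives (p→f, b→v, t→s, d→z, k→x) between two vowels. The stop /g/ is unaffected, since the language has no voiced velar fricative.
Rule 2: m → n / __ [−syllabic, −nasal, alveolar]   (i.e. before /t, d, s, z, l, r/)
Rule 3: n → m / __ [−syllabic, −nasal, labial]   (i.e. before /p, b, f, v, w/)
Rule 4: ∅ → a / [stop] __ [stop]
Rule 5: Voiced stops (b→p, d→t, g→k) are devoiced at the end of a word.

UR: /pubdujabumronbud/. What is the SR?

pubadujavunrombut

Rule 1 (intervocalic spirantization): /b/ is a stop between vowels /a/ and /u/, so it spirantizes to the fricative [v]. /pubdujabumronbud/ → pubdujavumronbud.
Rule 2 (nasal place assimilation): /m/ precedes the alveolar consonant /r/, so it assimilates in place to [n]. /pubdujavumronbud/ → pubdujavunronbud.
Rule 3 (nasal place assimilation): /n/ precedes the labial consonant /b/, so it assimilates in place to [m]. /pubdujavunronbud/ → pubdujavunrombud.
Rule 4 (stop-cluster a-epenthesis): /b/ and /d/ form a stop–stop cluster, so [a] is inserted between them. /pubdujavunrombud/ → pubadujavunrombud.
Rule 5 (final devoicing): /d/ is a voiced stop in word-final position, so it devoices to [t]. /pubadujavunrombud/ → pubadujavunrombut.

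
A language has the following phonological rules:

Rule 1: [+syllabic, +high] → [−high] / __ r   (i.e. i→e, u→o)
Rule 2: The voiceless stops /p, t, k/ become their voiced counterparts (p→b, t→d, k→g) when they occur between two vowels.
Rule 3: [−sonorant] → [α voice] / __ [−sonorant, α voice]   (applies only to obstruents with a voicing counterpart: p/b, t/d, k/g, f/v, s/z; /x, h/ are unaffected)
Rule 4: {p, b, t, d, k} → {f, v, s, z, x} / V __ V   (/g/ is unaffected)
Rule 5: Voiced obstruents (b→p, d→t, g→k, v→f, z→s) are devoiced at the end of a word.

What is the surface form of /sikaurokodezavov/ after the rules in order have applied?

Rule 1 (pre-rhotic lowering): /u/ is a high vowel immediately before /r/, so it lowers to [o]. /sikaurokodezavov/ → sikaorokodezavov.
Rule 2 (intervocalic voicing): /k/ is a voiceless stop between vowels /i/ and /a/, so it voices to [g]. /k/ is a voiceless stop between vowels /o/ and /o/, so it voices to [g]. /sikaorokodezavov/ → sigaorogodezavov.
Rule 3 (regressive voicing assimilation): no segment meets the environment; /sigaorogodezavov/ is unchanged.
Rule 4 (intervocalic spirantization): /d/ is a stop between vowels /o/ and /e/, so it spirantizes to the fricative [z]. /sigaorogodezavov/ → sigaorogozezavov.
Rule 5 (final devoicing): /v/ is a voiced obstruent in word-final position, so it devoices to [f]. /sigaorogozezavov/ → sigaorogozezavof.

sigaorogozezavof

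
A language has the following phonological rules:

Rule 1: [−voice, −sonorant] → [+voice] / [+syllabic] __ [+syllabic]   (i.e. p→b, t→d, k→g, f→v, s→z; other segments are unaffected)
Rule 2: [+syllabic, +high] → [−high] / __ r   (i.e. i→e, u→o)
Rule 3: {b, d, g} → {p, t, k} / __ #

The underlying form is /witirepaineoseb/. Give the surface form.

Rule 1 (intervocalic voicing): /t/ is a voiceless obstruent between vowels /i/ and /i/, so it voices to [d]. /p/ is a voiceless obstruent between vowels /e/ and /a/, so it voices to [b]. /s/ is a voiceless obstruent between vowels /o/ and /e/, so it voices to [z]. /witirepaineoseb/ → widirebaineozeb.
Rule 2 (pre-rhotic lowering): /i/ is a high vowel immediately before /r/, so it lowers to [e]. /widirebaineozeb/ → widerebaineozeb.
Rule 3 (final devoicing): /b/ is a voiced stop in word-final position, so it devoices to [p]. /widerebaineozeb/ → widerebaineozep.

widerebaineozep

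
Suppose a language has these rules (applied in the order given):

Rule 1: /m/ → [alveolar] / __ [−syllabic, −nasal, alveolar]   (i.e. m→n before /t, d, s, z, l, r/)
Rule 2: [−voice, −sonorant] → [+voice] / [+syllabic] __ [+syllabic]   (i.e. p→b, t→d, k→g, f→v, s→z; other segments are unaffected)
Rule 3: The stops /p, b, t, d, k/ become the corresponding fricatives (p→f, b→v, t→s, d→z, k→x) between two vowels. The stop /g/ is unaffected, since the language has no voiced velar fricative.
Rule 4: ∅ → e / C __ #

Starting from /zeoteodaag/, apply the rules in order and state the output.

Rule 1 (nasal place assimilation): no segment meets the environment; /zeoteodaag/ is unchanged.
Rule 2 (intervocalic voicing): /t/ is a voiceless obstruent between vowels /o/ and /e/, so it voices to [d]. /zeoteodaag/ → zeodeodaag.
Rule 3 (intervocalic spirantization): /d/ is a stop between vowels /o/ and /e/, so it spirantizes to the fricative [z]. /d/ is a stop between vowels /o/ and /a/, so it spirantizes to the fricative [z]. /zeodeodaag/ → zeozeozaag.
Rule 4 (final e-epenthesis): the form ends in the consonant /g/, so [e] is inserted word-finally. /zeozeozaag/ → zeozeozaage.

zeozeozaage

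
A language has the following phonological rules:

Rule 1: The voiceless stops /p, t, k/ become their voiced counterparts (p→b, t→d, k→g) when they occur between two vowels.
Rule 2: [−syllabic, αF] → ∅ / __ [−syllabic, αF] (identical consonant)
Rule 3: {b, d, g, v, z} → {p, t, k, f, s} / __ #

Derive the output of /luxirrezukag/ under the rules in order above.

Rule 1 (intervocalic voicing): /k/ is a voiceless stop between vowels /u/ and /a/, so it voices to [g]. /luxirrezukag/ → luxirrezugag.
Rule 2 (degemination): /rr/ is a geminate; the first /r/ deletes. /luxirrezugag/ → luxirezugag.
Rule 3 (final devoicing): /g/ is a voiced obstruent in word-final position, so it devoices to [k]. /luxirezugag/ → luxirezugak.

luxirezugak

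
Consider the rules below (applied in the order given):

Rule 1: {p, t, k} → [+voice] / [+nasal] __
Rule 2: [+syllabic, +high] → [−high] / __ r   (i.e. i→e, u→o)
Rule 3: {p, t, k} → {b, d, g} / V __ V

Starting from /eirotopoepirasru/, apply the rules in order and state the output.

eerodoboeberasru

Rule 1 (post-nasal voicing): no segment meets the environment; /eirotopoepirasru/ is unchanged.
Rule 2 (pre-rhotic lowering): /i/ is a high vowel immediately before /r/, so it lowers to [e]. /i/ is a high vowel immediately before /r/, so it lowers to [e]. /eirotopoepirasru/ → eerotopoeperasru.
Rule 3 (intervocalic voicing): /t/ is a voiceless stop between vowels /o/ and /o/, so it voices to [d]. /p/ is a voiceless stop between vowels /o/ and /o/, so it voices to [b]. /p/ is a voiceless stop between vowels /e/ and /e/, so it voices to [b]. /eerotopoeperasru/ → eerodoboeberasru.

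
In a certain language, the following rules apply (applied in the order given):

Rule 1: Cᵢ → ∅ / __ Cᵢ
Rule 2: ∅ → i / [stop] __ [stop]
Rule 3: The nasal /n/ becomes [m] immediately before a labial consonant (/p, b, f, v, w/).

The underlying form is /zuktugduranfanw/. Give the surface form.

zukitugiduramfamw

Rule 1 (degemination): no segment meets the environment; /zuktugduranfanw/ is unchanged.
Rule 2 (stop-cluster i-epenthesis): /k/ and /t/ form a stop–stop cluster, so [i] is inserted between them. /g/ and /d/ form a stop–stop cluster, so [i] is inserted between them. /zuktugduranfanw/ → zukitugiduranfanw.
Rule 3 (nasal place assimilation): /n/ precedes the labial consonant /f/, so it assimilates in place to [m]. /n/ precedes the labial consonant /w/, so it assimilates in place to [m]. /zukitugiduranfanw/ → zukitugiduramfamw.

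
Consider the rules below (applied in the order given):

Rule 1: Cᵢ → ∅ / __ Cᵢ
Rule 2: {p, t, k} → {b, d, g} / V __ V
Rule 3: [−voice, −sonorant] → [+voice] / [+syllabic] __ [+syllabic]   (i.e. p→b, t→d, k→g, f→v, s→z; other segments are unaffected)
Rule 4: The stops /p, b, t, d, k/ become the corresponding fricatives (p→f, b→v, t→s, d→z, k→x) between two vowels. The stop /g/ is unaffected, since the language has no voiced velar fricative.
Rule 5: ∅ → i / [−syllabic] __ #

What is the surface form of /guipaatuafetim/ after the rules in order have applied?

Rule 1 (degemination): no segment meets the environment; /guipaatuafetim/ is unchanged.
Rule 2 (intervocalic voicing): /p/ is a voiceless stop between vowels /i/ and /a/, so it voices to [b]. /t/ is a voiceless stop between vowels /a/ and /u/, so it voices to [d]. /t/ is a voiceless stop between vowels /e/ and /i/, so it voices to [d]. /guipaatuafetim/ → guibaaduafedim.
Rule 3 (intervocalic voicing): /f/ is a voiceless obstruent between vowels /a/ and /e/, so it voices to [v]. /guibaaduafedim/ → guibaaduavedim.
Rule 4 (intervocalic spirantization): /b/ is a stop between vowels /i/ and /a/, so it spirantizes to the fricative [v]. /d/ is a stop between vowels /a/ and /u/, so it spirantizes to the fricative [z]. /d/ is a stop between vowels /e/ and /i/, so it spirantizes to the fricative [z]. /guibaaduavedim/ → guivaazuavezim.
Rule 5 (final i-epenthesis): the form ends in the consonant /m/, so [i] is inserted word-finally. /guivaazuavezim/ → guivaazuavezimi.

guivaazuavezimi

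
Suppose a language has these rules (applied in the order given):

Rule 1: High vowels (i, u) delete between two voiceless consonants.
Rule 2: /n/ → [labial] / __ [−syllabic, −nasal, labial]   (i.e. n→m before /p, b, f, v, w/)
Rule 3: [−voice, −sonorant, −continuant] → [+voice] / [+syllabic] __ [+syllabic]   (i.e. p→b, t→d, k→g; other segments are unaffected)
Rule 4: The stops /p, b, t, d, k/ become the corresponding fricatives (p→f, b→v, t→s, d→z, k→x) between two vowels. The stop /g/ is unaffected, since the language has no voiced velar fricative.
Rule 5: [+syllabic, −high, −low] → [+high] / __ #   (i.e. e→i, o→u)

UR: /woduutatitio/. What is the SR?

Rule 1 (high vowel syncope): /i/ is a high vowel flanked by voiceless consonants /t/ and /t/, so it deletes. /woduutatitio/ → woduutattio.
Rule 2 (nasal place assimilation): no segment meets the environment; /woduutattio/ is unchanged.
Rule 3 (intervocalic voicing): /t/ is a voiceless stop between vowels /u/ and /a/, so it voices to [d]. /woduutattio/ → woduudattio.
Rule 4 (intervocalic spirantization): /d/ is a stop between vowels /o/ and /u/, so it spirantizes to the fricative [z]. /d/ is a stop between vowels /u/ and /a/, so it spirantizes to the fricative [z]. /woduudattio/ → wozuuzattio.
Rule 5 (final vowel raising): /o/ is a mid vowel in word-final position, so it raises to [u]. /wozuuzattio/ → wozuuzattiu.

wozuuzattiu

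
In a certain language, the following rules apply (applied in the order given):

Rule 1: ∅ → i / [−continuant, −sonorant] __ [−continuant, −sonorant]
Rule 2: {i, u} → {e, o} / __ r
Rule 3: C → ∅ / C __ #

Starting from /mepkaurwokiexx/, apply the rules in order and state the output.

Rule 1 (stop-cluster i-epenthesis): /p/ and /k/ form a stop–stop cluster, so [i] is inserted between them. /mepkaurwokiexx/ → mepikaurwokiexx.
Rule 2 (pre-rhotic lowering): /u/ is a high vowel immediately before /r/, so it lowers to [o]. /mepikaurwokiexx/ → mepikaorwokiexx.
Rule 3 (final cluster simplification): /x/ is the second consonant of a word-final cluster /xx/, so it deletes. /mepikaorwokiexx/ → mepikaorwokiex.

mepikaorwokiex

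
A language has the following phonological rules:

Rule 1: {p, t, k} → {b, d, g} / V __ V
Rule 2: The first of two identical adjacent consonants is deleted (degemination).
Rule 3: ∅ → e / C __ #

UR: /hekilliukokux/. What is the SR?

hegiliugoguxe

Rule 1 (intervocalic voicing): /k/ is a voiceless stop between vowels /e/ and /i/, so it voices to [g]. /k/ is a voiceless stop between vowels /u/ and /o/, so it voices to [g]. /k/ is a voiceless stop between vowels /o/ and /u/, so it voices to [g]. /hekilliukokux/ → hegilliugogux.
Rule 2 (degemination): /ll/ is a geminate; the first /l/ deletes. /hegilliugogux/ → hegiliugogux.
Rule 3 (final e-epenthesis): the form ends in the consonant /x/, so [e] is inserted word-finally. /hegiliugogux/ → hegiliugoguxe.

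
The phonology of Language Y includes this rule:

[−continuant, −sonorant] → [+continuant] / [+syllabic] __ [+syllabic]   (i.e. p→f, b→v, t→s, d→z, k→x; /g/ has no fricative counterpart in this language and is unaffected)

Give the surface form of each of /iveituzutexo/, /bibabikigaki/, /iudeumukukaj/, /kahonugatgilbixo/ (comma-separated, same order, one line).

iveisuzusexo, bivavixigaxi, iuzeumuxuxaj, kahonugatgilbixo

/iveituzutexo/: /t/ is a stop between vowels /i/ and /u/, so it spirantizes to the fricative [s]. /t/ is a stop between vowels /u/ and /e/, so it spirantizes to the fricative [s]. → [iveisuzusexo].
/bibabikigaki/: /b/ is a stop between vowels /i/ and /a/, so it spirantizes to the fricative [v]. /b/ is a stop between vowels /a/ and /i/, so it spirantizes to the fricative [v]. /k/ is a stop between vowels /i/ and /i/, so it spirantizes to the fricative [x]. /k/ is a stop between vowels /a/ and /i/, so it spirantizes to the fricative [x]. → [bivavixigaxi].
/iudeumukukaj/: /d/ is a stop between vowels /u/ and /e/, so it spirantizes to the fricative [z]. /k/ is a stop between vowels /u/ and /u/, so it spirantizes to the fricative [x]. /k/ is a stop between vowels /u/ and /a/, so it spirantizes to the fricative [x]. → [iuzeumuxuxaj].
/kahonugatgilbixo/: the rule's environment is not met; surfaces unchanged as [kahonugatgilbixo].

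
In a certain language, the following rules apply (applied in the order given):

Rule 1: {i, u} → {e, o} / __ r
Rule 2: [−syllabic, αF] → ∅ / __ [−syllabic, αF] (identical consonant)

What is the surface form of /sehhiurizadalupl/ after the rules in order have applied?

sehiorizadalupl

Rule 1 (pre-rhotic lowering): /u/ is a high vowel immediately before /r/, so it lowers to [o]. /sehhiurizadalupl/ → sehhiorizadalupl.
Rule 2 (degemination): /hh/ is a geminate; the first /h/ deletes. /sehhiorizadalupl/ → sehiorizadalupl.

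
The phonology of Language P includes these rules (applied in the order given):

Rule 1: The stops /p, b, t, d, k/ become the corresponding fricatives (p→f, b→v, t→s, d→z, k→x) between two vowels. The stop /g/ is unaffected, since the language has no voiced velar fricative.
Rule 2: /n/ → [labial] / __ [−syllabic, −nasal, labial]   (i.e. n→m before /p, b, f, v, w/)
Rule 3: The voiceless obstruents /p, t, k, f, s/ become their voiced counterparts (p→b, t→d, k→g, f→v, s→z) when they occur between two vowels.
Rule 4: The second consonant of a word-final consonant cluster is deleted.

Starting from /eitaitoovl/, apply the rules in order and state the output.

eizaizoov

Rule 1 (intervocalic spirantization): /t/ is a stop between vowels /i/ and /a/, so it spirantizes to the fricative [s]. /t/ is a stop between vowels /i/ and /o/, so it spirantizes to the fricative [s]. /eitaitoovl/ → eisaisoovl.
Rule 2 (nasal place assimilation): no segment meets the environment; /eisaisoovl/ is unchanged.
Rule 3 (intervocalic voicing): /s/ is a voiceless obstruent between vowels /i/ and /a/, so it voices to [z]. /s/ is a voiceless obstruent between vowels /i/ and /o/, so it voices to [z]. /eisaisoovl/ → eizaizoovl.
Rule 4 (final cluster simplification): /l/ is the second consonant of a word-final cluster /vl/, so it deletes. /eizaizoovl/ → eizaizoov.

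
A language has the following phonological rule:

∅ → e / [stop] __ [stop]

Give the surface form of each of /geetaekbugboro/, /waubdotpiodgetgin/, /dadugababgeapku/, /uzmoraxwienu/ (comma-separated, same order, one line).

/geetaekbugboro/: /k/ and /b/ form a stop–stop cluster, so [e] is inserted between them. /g/ and /b/ form a stop–stop cluster, so [e] is inserted between them. → [geetaekebugeboro].
/waubdotpiodgetgin/: /b/ and /d/ form a stop–stop cluster, so [e] is inserted between them. /t/ and /p/ form a stop–stop cluster, so [e] is inserted between them. /d/ and /g/ form a stop–stop cluster, so [e] is inserted between them. /t/ and /g/ form a stop–stop cluster, so [e] is inserted between them. → [waubedotepiodegetegin].
/dadugababgeapku/: /b/ and /g/ form a stop–stop cluster, so [e] is inserted between them. /p/ and /k/ form a stop–stop cluster, so [e] is inserted between them. → [dadugababegeapeku].
/uzmoraxwienu/: the rule's environment is not met; surfaces unchanged as [uzmoraxwienu].

geetaekebugeboro, waubedotepiodegetegin, dadugababegeapeku, uzmoraxwienu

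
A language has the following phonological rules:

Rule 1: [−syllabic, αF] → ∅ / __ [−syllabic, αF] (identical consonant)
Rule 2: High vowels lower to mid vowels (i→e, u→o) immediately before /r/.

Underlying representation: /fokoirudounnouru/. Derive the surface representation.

Rule 1 (degemination): /nn/ is a geminate; the first /n/ deletes. /fokoirudounnouru/ → fokoirudounouru.
Rule 2 (pre-rhotic lowering): /i/ is a high vowel immediately before /r/, so it lowers to [e]. /u/ is a high vowel immediately before /r/, so it lowers to [o]. /fokoirudounouru/ → fokoerudounooru.

fokoerudounooru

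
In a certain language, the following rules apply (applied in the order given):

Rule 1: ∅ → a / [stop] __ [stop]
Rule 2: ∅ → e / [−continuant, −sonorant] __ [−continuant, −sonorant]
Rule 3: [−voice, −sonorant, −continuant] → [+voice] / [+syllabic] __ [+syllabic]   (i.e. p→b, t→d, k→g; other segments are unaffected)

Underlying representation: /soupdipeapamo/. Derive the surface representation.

soubadibeabamo

Rule 1 (stop-cluster a-epenthesis): /p/ and /d/ form a stop–stop cluster, so [a] is inserted between them. /soupdipeapamo/ → soupadipeapamo.
Rule 2 (stop-cluster e-epenthesis): no segment meets the environment; /soupadipeapamo/ is unchanged.
Rule 3 (intervocalic voicing): /p/ is a voiceless stop between vowels /u/ and /a/, so it voices to [b]. /p/ is a voiceless stop between vowels /i/ and /e/, so it voices to [b]. /p/ is a voiceless stop between vowels /a/ and /a/, so it voices to [b]. /soupadipeapamo/ → soubadibeabamo.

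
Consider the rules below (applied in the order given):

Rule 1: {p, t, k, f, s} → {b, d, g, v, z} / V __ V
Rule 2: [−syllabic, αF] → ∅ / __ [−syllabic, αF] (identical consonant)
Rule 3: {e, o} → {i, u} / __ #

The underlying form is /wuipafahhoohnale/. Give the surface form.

wuibavahoohnali

Rule 1 (intervocalic voicing): /p/ is a voiceless obstruent between vowels /i/ and /a/, so it voices to [b]. /f/ is a voiceless obstruent between vowels /a/ and /a/, so it voices to [v]. /wuipafahhoohnale/ → wuibavahhoohnale.
Rule 2 (degemination): /hh/ is a geminate; the first /h/ deletes. /wuibavahhoohnale/ → wuibavahoohnale.
Rule 3 (final vowel raising): /e/ is a mid vowel in word-final position, so it raises to [i]. /wuibavahoohnale/ → wuibavahoohnali.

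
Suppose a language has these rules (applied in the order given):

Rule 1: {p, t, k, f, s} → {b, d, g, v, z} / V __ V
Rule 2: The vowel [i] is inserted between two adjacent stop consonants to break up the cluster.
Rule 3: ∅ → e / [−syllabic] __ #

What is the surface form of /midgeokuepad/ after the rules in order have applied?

midigeoguebade

Rule 1 (intervocalic voicing): /k/ is a voiceless obstruent between vowels /o/ and /u/, so it voices to [g]. /p/ is a voiceless obstruent between vowels /e/ and /a/, so it voices to [b]. /midgeokuepad/ → midgeoguebad.
Rule 2 (stop-cluster i-epenthesis): /d/ and /g/ form a stop–stop cluster, so [i] is inserted between them. /midgeoguebad/ → midigeoguebad.
Rule 3 (final e-epenthesis): the form ends in the consonant /d/, so [e] is inserted word-finally. /midigeoguebad/ → midigeoguebade.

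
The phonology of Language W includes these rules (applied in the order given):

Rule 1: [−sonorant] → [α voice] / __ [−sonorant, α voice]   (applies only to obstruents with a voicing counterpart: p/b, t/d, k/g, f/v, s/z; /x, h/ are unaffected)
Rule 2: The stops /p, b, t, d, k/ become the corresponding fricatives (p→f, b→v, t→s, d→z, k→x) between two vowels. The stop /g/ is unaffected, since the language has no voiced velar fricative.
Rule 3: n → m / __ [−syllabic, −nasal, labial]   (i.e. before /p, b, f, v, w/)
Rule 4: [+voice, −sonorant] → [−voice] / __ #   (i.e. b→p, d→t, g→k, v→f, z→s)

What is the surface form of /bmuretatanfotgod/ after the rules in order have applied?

Rule 1 (regressive voicing assimilation): /t/ precedes the voiced obstruent /g/, so it voices to [d] by assimilation. /bmuretatanfotgod/ → bmuretatanfodgod.
Rule 2 (intervocalic spirantization): /t/ is a stop between vowels /e/ and /a/, so it spirantizes to the fricative [s]. /t/ is a stop between vowels /a/ and /a/, so it spirantizes to the fricative [s]. /bmuretatanfodgod/ → bmuresasanfodgod.
Rule 3 (nasal place assimilation): /n/ precedes the labial consonant /f/, so it assimilates in place to [m]. /bmuresasanfodgod/ → bmuresasamfodgod.
Rule 4 (final devoicing): /d/ is a voiced obstruent in word-final position, so it devoices to [t]. /bmuresasamfodgod/ → bmuresasamfodgot.

bmuresasamfodgot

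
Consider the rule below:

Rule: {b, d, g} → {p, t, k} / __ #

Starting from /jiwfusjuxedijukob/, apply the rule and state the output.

Scanning /jiwfusjuxedijukob/: /d/ at position 11 is not in the conditioning environment; /b/ is a voiced stop in word-final position, so it devoices to [p].
Result: [jiwfusjuxedijukop].

jiwfusjuxedijukop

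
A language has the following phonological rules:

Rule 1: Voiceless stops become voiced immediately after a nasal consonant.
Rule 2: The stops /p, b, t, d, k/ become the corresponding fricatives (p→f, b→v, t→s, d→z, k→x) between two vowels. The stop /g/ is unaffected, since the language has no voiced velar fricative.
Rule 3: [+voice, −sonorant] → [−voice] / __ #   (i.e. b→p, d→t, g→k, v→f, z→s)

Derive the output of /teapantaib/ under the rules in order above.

Rule 1 (post-nasal voicing): /t/ is a voiceless stop immediately after the nasal /n/, so it voices to [d]. /teapantaib/ → teapandaib.
Rule 2 (intervocalic spirantization): /p/ is a stop between vowels /a/ and /a/, so it spirantizes to the fricative [f]. /teapandaib/ → teafandaib.
Rule 3 (final devoicing): /b/ is a voiced obstruent in word-final position, so it devoices to [p]. /teafandaib/ → teafandaip.

teafandaip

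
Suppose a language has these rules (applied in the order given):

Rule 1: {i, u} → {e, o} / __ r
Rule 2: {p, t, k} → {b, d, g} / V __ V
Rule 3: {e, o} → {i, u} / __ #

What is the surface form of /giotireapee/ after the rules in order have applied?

Rule 1 (pre-rhotic lowering): /i/ is a high vowel immediately before /r/, so it lowers to [e]. /giotireapee/ → giotereapee.
Rule 2 (intervocalic voicing): /t/ is a voiceless stop between vowels /o/ and /e/, so it voices to [d]. /p/ is a voiceless stop between vowels /a/ and /e/, so it voices to [b]. /giotereapee/ → giodereabee.
Rule 3 (final vowel raising): /e/ is a mid vowel in word-final position, so it raises to [i]. /giodereabee/ → giodereabei.

giodereabei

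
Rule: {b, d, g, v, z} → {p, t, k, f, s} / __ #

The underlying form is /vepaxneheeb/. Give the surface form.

vepaxneheep

Scanning /vepaxneheeb/: /v/ at position 1 is not in the conditioning environment; /b/ is a voiced obstruent in word-final position, so it devoices to [p].
Result: [vepaxneheep].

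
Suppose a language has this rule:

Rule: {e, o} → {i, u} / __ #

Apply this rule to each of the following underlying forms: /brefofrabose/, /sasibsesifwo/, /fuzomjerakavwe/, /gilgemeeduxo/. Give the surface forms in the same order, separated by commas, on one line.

/brefofrabose/: /e/ is a mid vowel in word-final position, so it raises to [i]. → [brefofrabosi].
/sasibsesifwo/: /o/ is a mid vowel in word-final position, so it raises to [u]. → [sasibsesifwu].
/fuzomjerakavwe/: /e/ is a mid vowel in word-final position, so it raises to [i]. → [fuzomjerakavwi].
/gilgemeeduxo/: /o/ is a mid vowel in word-final position, so it raises to [u]. → [gilgemeeduxu].

brefofrabosi, sasibsesifwu, fuzomjerakavwi, gilgemeeduxu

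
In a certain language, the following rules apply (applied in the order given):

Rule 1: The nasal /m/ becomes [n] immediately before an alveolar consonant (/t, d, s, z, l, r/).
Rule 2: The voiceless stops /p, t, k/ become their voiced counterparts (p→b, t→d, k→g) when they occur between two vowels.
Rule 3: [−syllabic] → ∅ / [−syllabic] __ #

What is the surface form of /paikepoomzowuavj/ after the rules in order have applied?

paigeboonzowuav

Rule 1 (nasal place assimilation): /m/ precedes the alveolar consonant /z/, so it assimilates in place to [n]. /paikepoomzowuavj/ → paikepoonzowuavj.
Rule 2 (intervocalic voicing): /k/ is a voiceless stop between vowels /i/ and /e/, so it voices to [g]. /p/ is a voiceless stop between vowels /e/ and /o/, so it voices to [b]. /paikepoonzowuavj/ → paigeboonzowuavj.
Rule 3 (final cluster simplification): /j/ is the second consonant of a word-final cluster /vj/, so it deletes. /paigeboonzowuavj/ → paigeboonzowuav.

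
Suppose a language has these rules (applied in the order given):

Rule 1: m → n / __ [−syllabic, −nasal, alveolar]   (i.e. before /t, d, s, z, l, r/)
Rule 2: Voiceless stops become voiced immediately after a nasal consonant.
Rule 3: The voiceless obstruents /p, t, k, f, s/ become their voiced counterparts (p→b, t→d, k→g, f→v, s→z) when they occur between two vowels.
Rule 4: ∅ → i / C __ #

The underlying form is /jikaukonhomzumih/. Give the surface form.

Rule 1 (nasal place assimilation): /m/ precedes the alveolar consonant /z/, so it assimilates in place to [n]. /jikaukonhomzumih/ → jikaukonhonzumih.
Rule 2 (post-nasal voicing): no segment meets the environment; /jikaukonhonzumih/ is unchanged.
Rule 3 (intervocalic voicing): /k/ is a voiceless obstruent between vowels /i/ and /a/, so it voices to [g]. /k/ is a voiceless obstruent between vowels /u/ and /o/, so it voices to [g]. /jikaukonhonzumih/ → jigaugonhonzumih.
Rule 4 (final i-epenthesis): the form ends in the consonant /h/, so [i] is inserted word-finally. /jigaugonhonzumih/ → jigaugonhonzumihi.

jigaugonhonzumihi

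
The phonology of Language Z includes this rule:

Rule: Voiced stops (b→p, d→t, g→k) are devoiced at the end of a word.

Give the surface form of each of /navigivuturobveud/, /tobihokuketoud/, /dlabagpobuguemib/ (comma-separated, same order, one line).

navigivuturobveut, tobihokuketout, dlabagpobuguemip

/navigivuturobveud/: /d/ is a voiced stop in word-final position, so it devoices to [t]. → [navigivuturobveut].
/tobihokuketoud/: /d/ is a voiced stop in word-final position, so it devoices to [t]. → [tobihokuketout].
/dlabagpobuguemib/: /b/ is a voiced stop in word-final position, so it devoices to [p]. → [dlabagpobuguemip].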